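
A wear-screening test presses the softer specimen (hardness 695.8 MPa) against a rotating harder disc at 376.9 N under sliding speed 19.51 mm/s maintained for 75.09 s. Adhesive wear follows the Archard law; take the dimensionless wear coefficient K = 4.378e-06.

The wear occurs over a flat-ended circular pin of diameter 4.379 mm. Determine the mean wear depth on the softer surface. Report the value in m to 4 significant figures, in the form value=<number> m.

The computation maintains exact precision — intermediate values are printed rounded. Rounded just once to 4 significant digits.
Sliding speed v = 19.51 mm/s = 0.01951 m/s. Sliding distance L = v·t = 0.01951 m/s × 75.09 s = 1.465 m.
Hardness H = 695.8 MPa = 6.958e+08 Pa.
Pin diameter d = 4.379 mm = 0.004379 m. Contact area A = π·d²/4 = π·(0.004379 m)²/4 = 1.506e-05 m².
SI base units throughout: W = 376.9 N, H = 6.958e+08 Pa, K = 4.378e-06.
Wear volume V = K·W·L/H = 4.378e-06 · 376.9 · 1.465 / 6.958e+08 = 3.474e-12 m³.
Depth of wear h = V/A = 3.474e-12 / 1.506e-05 = 2.307e-07 m.

value=2.307e-07 m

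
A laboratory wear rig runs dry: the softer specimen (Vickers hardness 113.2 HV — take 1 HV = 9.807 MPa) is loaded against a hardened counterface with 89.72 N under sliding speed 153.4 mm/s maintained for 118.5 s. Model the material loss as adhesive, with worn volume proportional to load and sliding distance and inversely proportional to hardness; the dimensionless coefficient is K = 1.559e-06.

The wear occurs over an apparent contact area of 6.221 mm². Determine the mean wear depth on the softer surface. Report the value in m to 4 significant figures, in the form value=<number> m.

Intermediates are printed rounded. All working math holds full precision — one last rounding: 4 significant figures.
Convert: Sliding speed v = 153.4 mm/s = 0.1534 m/s. Distance L = v·t = 0.1534 m/s × 118.5 s = 18.18 m.
Convert: Hardness H = 113.2 HV × 9.807 MPa/HV = 1110 MPa = 1.110e+09 Pa.
Convert: Contact area A = 6.221 mm² = 6.221e-06 m².
Working in SI base units: W = 89.72 N, H = 1.110e+09 Pa, K = 1.559e-06.
Wear volume V = K·W·L/H = 1.559e-06 · 89.72 · 18.18 / 1.110e+09 = 2.290e-12 m³.
Mean depth h = V/A = 2.290e-12 / 6.221e-06 = 3.682e-07 m.

value=3.682e-07 m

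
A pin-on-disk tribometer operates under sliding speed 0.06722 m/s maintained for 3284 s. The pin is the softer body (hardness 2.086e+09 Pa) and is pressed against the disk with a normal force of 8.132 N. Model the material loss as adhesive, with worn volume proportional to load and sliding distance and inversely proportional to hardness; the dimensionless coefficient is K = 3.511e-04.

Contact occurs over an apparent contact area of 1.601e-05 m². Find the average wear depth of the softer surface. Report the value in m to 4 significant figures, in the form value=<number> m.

The intermediates are printed rounded — the algebra keeps exact precision; a single final rounding, at 4 significant figures.
Convert: Path length L = v·t = 0.06722 m/s × 3284 s = 220.8 m.
Working in SI base units: W = 8.132 N, H = 2.086e+09 Pa, K = 3.511e-04.
Worn volume V = K·W·L/H = 3.511e-04 · 8.132 · 220.8 / 2.086e+09 = 3.021e-10 m³.
Depth h = V/A = 3.021e-10 / 1.601e-05 = 1.887e-05 m.

value=1.887e-05 m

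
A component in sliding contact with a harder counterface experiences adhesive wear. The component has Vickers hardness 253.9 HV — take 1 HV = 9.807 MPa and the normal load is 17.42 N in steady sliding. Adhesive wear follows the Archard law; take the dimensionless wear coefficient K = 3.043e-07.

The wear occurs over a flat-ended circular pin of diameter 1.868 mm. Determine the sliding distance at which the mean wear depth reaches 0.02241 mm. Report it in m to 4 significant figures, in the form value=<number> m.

value=2.885e+04 m

Printed values are rounded. The algebra maintains exact precision. Rounded just once, at 4 significant digits.
Hardness H = 253.9 HV × 9.807 MPa/HV = 2490 MPa = 2.490e+09 Pa.
Pin diameter d = 1.868 mm = 0.001868 m. Contact area A = π·d²/4 = π·(0.001868 m)²/4 = 2.741e-06 m².
Depth limit h_lim = 0.02241 mm = 2.241e-05 m.
As SI base values: W = 17.42 N, H = 2.490e+09 Pa, K = 3.043e-07.
Permissible volume V_lim = h_lim·A = 2.241e-05 · 2.741e-06 = 6.142e-11 m³.
Inverting, life L = V_lim·H/(K·W) = 6.142e-11 · 2.490e+09 / (3.043e-07 · 17.42) = 2.885e+04 m.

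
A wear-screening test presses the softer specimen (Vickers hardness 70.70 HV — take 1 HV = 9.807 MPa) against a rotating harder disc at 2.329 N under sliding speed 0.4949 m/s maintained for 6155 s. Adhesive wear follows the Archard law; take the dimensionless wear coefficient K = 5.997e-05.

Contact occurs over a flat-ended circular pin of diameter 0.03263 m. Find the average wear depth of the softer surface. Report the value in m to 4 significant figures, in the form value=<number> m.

value=7.338e-07 m

The computation keeps full float precision. Intermediate values are shown rounded. Rounded just once: 4 significant figures.
Convert: Distance L = v·t = 0.4949 m/s × 6155 s = 3046 m.
Convert: Hardness H = 70.70 HV × 9.807 MPa/HV = 693.4 MPa = 6.934e+08 Pa.
Convert: Contact area A = π·d²/4 = π·(0.03263 m)²/4 = 8.362e-04 m².
As SI base values: W = 2.329 N, H = 6.934e+08 Pa, K = 5.997e-05.
Volume removed: V = K·W·L/H = 5.997e-05 · 2.329 · 3046 / 6.934e+08 = 6.136e-10 m³.
Wear depth h = V/A = 6.136e-10 / 8.362e-04 = 7.338e-07 m.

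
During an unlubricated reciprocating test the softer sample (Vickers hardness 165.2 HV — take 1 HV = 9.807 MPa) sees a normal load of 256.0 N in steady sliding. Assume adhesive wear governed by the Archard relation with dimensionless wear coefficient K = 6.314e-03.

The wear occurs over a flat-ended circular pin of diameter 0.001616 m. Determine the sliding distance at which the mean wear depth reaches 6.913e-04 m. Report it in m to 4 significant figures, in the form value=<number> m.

value=1.421 m

All working math holds full float precision; intermediates are printed rounded. Rounded once at the end to 4 significant figures.
Hardness H = 165.2 HV × 9.807 MPa/HV = 1620 MPa = 1.620e+09 Pa.
Contact area A = π·d²/4 = π·(0.001616 m)²/4 = 2.051e-06 m².
Working in SI base units: W = 256.0 N, H = 1.620e+09 Pa, K = 6.314e-03.
Volume at the limit: V_lim = h_lim·A = 6.913e-04 · 2.051e-06 = 1.418e-09 m³.
So the life L = V_lim·H/(K·W) = 1.418e-09 · 1.620e+09 / (6.314e-03 · 256.0) = 1.421 m.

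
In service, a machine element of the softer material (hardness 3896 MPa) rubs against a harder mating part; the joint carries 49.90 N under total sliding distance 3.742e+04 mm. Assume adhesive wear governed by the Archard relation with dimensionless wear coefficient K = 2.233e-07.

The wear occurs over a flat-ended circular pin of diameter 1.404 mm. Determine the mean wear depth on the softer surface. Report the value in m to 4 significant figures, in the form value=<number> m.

value=6.913e-08 m

The intermediates appear rounded. Every step keeps exact precision; rounded once at the end, at four significant figures.
Convert: Sliding distance L = 3.742e+04 mm = 37.42 m.
Convert: Hardness H = 3896 MPa = 3.896e+09 Pa.
Convert: Pin diameter d = 1.404 mm = 0.001404 m. Contact area A = π·d²/4 = π·(0.001404 m)²/4 = 1.548e-06 m².
Restated in SI base units: W = 49.90 N, H = 3.896e+09 Pa, K = 2.233e-07.
Archard volume V = K·W·L/H = 2.233e-07 · 49.90 · 37.42 / 3.896e+09 = 1.070e-13 m³.
Wear depth h = V/A = 1.070e-13 / 1.548e-06 = 6.913e-08 m.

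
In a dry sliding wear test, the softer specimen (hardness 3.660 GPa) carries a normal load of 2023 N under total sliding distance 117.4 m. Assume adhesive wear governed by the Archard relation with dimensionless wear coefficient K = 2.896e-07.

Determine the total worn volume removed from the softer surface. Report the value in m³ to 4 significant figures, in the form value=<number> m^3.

value=1.879e-11 m^3

Each operation runs at exact precision — the intermediates appear rounded. Rounded once at the end: 4 significant figures.
Hardness H = 3.660 GPa = 3.660e+09 Pa.
Collected in SI base units: W = 2023 N, H = 3.660e+09 Pa, K = 2.896e-07.
By Archard's law, V = K·W·L/H = 2.896e-07 · 2023 · 117.4 / 3.660e+09 = 1.879e-11 m³.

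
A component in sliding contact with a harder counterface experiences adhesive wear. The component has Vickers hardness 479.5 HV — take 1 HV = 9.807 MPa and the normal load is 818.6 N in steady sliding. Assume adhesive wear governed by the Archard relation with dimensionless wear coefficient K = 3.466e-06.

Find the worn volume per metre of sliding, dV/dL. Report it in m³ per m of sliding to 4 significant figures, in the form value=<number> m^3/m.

Shown intermediates are rounded — the computation keeps exact precision; one last rounding, at 4 significant figures.
Convert: Hardness H = 479.5 HV × 9.807 MPa/HV = 4702 MPa = 4.702e+09 Pa.
Expressed in SI base units: W = 818.6 N, H = 4.702e+09 Pa, K = 3.466e-06.
Rate of wear dV/dL = K·W/H (no L dependence): 3.466e-06 · 818.6 / 4.702e+09 = 6.034e-13 m³/m.

value=6.034e-13 m^3/m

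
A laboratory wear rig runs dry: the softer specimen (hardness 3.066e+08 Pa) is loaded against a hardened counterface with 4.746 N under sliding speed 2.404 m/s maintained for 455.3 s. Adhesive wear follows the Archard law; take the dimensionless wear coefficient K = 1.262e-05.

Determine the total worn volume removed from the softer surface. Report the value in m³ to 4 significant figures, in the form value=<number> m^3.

value=2.138e-10 m^3

Intermediate values appear rounded, and every step runs at full float precision; rounded once at the end, at 4 significant figures.
Convert: The distance L = v·t = 2.404 m/s × 455.3 s = 1095 m.
Collected in SI base units: W = 4.746 N, H = 3.066e+08 Pa, K = 1.262e-05.
Archard volume V = K·W·L/H = 1.262e-05 · 4.746 · 1095 / 3.066e+08 = 2.138e-10 m³.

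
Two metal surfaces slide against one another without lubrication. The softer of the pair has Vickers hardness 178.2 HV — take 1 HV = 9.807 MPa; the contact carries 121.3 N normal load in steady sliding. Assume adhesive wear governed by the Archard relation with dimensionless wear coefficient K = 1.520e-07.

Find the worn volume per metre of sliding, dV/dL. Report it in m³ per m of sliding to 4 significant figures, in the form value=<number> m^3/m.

Intermediates are shown rounded — each operation keeps full float precision — rounded just once: four significant figures.
Hardness H = 178.2 HV × 9.807 MPa/HV = 1748 MPa = 1.748e+09 Pa.
Expressed in SI base units: W = 121.3 N, H = 1.748e+09 Pa, K = 1.520e-07.
Volumetric rate dV/dL = K·W/H: 1.520e-07 · 121.3 / 1.748e+09 = 1.055e-14 m³/m.

value=1.055e-14 m^3/m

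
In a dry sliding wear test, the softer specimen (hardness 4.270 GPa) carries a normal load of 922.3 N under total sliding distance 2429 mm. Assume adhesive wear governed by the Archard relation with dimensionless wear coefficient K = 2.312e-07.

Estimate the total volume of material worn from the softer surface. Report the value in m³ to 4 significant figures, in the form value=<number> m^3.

Each operation maintains exact precision; intermediates appear rounded. Rounded just once, at four significant figures.
Convert: Sliding distance L = 2429 mm = 2.429 m.
Convert: Hardness H = 4.270 GPa = 4.270e+09 Pa.
Expressed in SI base units: W = 922.3 N, H = 4.270e+09 Pa, K = 2.312e-07.
By Archard's law, V = K·W·L/H = 2.312e-07 · 922.3 · 2.429 / 4.270e+09 = 1.213e-13 m³.

value=1.213e-13 m^3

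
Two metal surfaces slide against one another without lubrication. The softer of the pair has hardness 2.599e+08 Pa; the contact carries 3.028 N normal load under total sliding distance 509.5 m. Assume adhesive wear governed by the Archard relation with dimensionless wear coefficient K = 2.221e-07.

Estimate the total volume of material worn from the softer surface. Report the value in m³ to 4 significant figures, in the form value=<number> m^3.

Intermediates are displayed rounded — all arithmetic maintains full precision — rounded once at the end: four significant digits.
In SI base units, W = 3.028 N, H = 2.599e+08 Pa, K = 2.221e-07.
Wear volume V = K·W·L/H = 2.221e-07 · 3.028 · 509.5 / 2.599e+08 = 1.318e-12 m³.

value=1.318e-12 m^3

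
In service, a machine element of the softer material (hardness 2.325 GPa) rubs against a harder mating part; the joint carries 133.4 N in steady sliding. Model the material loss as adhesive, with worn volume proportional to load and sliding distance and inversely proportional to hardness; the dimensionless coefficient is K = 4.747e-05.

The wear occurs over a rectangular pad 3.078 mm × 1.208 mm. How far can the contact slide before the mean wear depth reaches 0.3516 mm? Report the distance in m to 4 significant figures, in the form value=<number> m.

value=480.0 m

The intermediates are shown rounded. All working math runs at full float precision. Rounded once at the end: four significant digits.
Convert: Hardness H = 2.325 GPa = 2.325e+09 Pa.
Convert: Pad sides 3.078 mm × 1.208 mm = 0.003078 m × 0.001208 m. Contact area A = 0.003078 m × 0.001208 m = 3.718e-06 m².
Convert: Depth limit h_lim = 0.3516 mm = 3.516e-04 m.
In SI base units, W = 133.4 N, H = 2.325e+09 Pa, K = 4.747e-05.
Allowed volume V_lim = h_lim·A = 3.516e-04 · 3.718e-06 = 1.307e-09 m³.
Sliding life L = V_lim·H/(K·W) = 1.307e-09 · 2.325e+09 / (4.747e-05 · 133.4) = 480.0 m.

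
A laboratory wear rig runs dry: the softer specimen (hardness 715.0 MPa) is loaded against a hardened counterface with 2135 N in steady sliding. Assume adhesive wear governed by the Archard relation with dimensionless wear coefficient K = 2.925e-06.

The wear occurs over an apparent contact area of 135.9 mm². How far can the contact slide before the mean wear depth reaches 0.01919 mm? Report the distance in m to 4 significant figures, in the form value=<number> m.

The intermediates are printed rounded. The computation runs at exact precision. Rounded once at the end, at 4 significant digits.
Hardness H = 715.0 MPa = 7.150e+08 Pa.
Contact area A = 135.9 mm² = 1.359e-04 m².
Depth limit h_lim = 0.01919 mm = 1.919e-05 m.
Restated in SI base units: W = 2135 N, H = 7.150e+08 Pa, K = 2.925e-06.
At the depth limit, V_lim = h_lim·A = 1.919e-05 · 1.359e-04 = 2.608e-09 m³.
Inverting, life L = V_lim·H/(K·W) = 2.608e-09 · 7.150e+08 / (2.925e-06 · 2135) = 298.6 m.

value=298.6 m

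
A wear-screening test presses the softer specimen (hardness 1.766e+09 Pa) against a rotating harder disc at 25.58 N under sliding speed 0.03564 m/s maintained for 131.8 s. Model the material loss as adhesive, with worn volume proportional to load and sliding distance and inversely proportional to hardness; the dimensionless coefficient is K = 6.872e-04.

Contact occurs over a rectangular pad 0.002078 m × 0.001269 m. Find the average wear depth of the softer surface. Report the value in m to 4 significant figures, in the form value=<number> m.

Each operation keeps full float precision; intermediates are printed rounded — a single final rounding: four significant digits.
Convert: Distance L = v·t = 0.03564 m/s × 131.8 s = 4.697 m.
Convert: Contact area A = 0.002078 m × 0.001269 m = 2.637e-06 m².
Collected in SI base units: W = 25.58 N, H = 1.766e+09 Pa, K = 6.872e-04.
By Archard's law, V = K·W·L/H = 6.872e-04 · 25.58 · 4.697 / 1.766e+09 = 4.676e-11 m³.
Average depth h = V/A = 4.676e-11 / 2.637e-06 = 1.773e-05 m.

value=1.773e-05 m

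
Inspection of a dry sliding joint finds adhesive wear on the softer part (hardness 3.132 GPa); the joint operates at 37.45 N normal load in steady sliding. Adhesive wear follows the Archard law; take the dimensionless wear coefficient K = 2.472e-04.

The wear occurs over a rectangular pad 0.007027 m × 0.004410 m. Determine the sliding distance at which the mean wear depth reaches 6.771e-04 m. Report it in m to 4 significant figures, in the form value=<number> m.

All arithmetic carries exact precision, and the intermediates are shown rounded; a lone final rounding to four significant digits.
Hardness H = 3.132 GPa = 3.132e+09 Pa.
Contact area A = 0.007027 m × 0.004410 m = 3.099e-05 m².
SI base units throughout: W = 37.45 N, H = 3.132e+09 Pa, K = 2.472e-04.
Volume at the limit: V_lim = h_lim·A = 6.771e-04 · 3.099e-05 = 2.098e-08 m³.
Inverting, life L = V_lim·H/(K·W) = 2.098e-08 · 3.132e+09 / (2.472e-04 · 37.45) = 7099 m.

value=7099 m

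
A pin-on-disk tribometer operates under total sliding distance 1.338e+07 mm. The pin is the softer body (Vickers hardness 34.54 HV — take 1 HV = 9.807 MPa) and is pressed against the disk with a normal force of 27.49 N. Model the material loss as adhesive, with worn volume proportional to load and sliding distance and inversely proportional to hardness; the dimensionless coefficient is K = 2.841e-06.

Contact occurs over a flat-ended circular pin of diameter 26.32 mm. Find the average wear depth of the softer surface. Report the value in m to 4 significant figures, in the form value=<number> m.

value=5.670e-06 m

Intermediates are printed rounded. Every step maintains exact precision. Rounded just once: 4 significant figures.
Convert: Distance covered L = 1.338e+07 mm = 1.338e+04 m.
Convert: Hardness H = 34.54 HV × 9.807 MPa/HV = 338.7 MPa = 3.387e+08 Pa.
Convert: Pin diameter d = 26.32 mm = 0.02632 m. Contact area A = π·d²/4 = π·(0.02632 m)²/4 = 5.441e-04 m².
Expressed in SI base units: W = 27.49 N, H = 3.387e+08 Pa, K = 2.841e-06.
Volume removed: V = K·W·L/H = 2.841e-06 · 27.49 · 1.338e+04 / 3.387e+08 = 3.085e-09 m³.
Average depth h = V/A = 3.085e-09 / 5.441e-04 = 5.670e-06 m.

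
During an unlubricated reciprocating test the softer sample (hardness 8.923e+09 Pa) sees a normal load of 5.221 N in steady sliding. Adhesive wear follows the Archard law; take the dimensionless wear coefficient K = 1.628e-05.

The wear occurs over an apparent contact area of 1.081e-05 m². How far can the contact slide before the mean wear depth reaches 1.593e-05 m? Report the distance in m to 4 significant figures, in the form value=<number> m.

value=1.808e+04 m

The algebra keeps exact precision. Intermediate values are shown rounded. Rounded just once: four significant digits.
In SI base units: W = 5.221 N, H = 8.923e+09 Pa, K = 1.628e-05.
Volume at the limit: V_lim = h_lim·A = 1.593e-05 · 1.081e-05 = 1.722e-10 m³.
Inverting, life L = V_lim·H/(K·W) = 1.722e-10 · 8.923e+09 / (1.628e-05 · 5.221) = 1.808e+04 m.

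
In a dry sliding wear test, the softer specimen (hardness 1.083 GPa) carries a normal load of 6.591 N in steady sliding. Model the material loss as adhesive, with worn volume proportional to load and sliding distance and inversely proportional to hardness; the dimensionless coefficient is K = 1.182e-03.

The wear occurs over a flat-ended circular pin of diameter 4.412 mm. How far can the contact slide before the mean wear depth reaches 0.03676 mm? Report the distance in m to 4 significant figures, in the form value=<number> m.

All working math carries full float precision, and shown intermediates are rounded; a single final rounding, at 4 significant digits.
Hardness H = 1.083 GPa = 1.083e+09 Pa.
Pin diameter d = 4.412 mm = 0.004412 m. Contact area A = π·d²/4 = π·(0.004412 m)²/4 = 1.529e-05 m².
Depth limit h_lim = 0.03676 mm = 3.676e-05 m.
Expressed in SI base units: W = 6.591 N, H = 1.083e+09 Pa, K = 1.182e-03.
At the depth limit, V_lim = h_lim·A = 3.676e-05 · 1.529e-05 = 5.620e-10 m³.
Sliding life L = V_lim·H/(K·W) = 5.620e-10 · 1.083e+09 / (1.182e-03 · 6.591) = 78.13 m.

value=78.13 m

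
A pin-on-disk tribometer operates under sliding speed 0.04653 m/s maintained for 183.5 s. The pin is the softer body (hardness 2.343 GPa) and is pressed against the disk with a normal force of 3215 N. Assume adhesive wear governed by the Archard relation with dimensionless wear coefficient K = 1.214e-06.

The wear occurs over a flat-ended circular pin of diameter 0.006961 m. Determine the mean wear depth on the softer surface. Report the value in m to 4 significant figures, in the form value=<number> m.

value=3.737e-07 m

Intermediate values are printed rounded, and all working math runs at exact precision; rounded just once: four significant figures.
Convert: Total distance L = v·t = 0.04653 m/s × 183.5 s = 8.538 m.
Convert: Hardness H = 2.343 GPa = 2.343e+09 Pa.
Convert: Contact area A = π·d²/4 = π·(0.006961 m)²/4 = 3.806e-05 m².
Collected in SI base units: W = 3215 N, H = 2.343e+09 Pa, K = 1.214e-06.
Apply Archard: V = K·W·L/H = 1.214e-06 · 3215 · 8.538 / 2.343e+09 = 1.422e-11 m³.
Depth h = V/A = 1.422e-11 / 3.806e-05 = 3.737e-07 m.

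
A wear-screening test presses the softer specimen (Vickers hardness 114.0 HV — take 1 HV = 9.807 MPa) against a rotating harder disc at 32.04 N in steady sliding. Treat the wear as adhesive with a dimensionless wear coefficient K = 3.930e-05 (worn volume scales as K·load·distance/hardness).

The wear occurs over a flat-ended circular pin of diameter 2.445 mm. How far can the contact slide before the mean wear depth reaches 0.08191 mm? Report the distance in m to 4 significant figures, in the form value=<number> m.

value=341.5 m

Quoted intermediates are rounded. The algebra holds full float precision, and one final rounding: 4 significant figures.
Convert: Hardness H = 114.0 HV × 9.807 MPa/HV = 1118 MPa = 1.118e+09 Pa.
Convert: Pin diameter d = 2.445 mm = 0.002445 m. Contact area A = π·d²/4 = π·(0.002445 m)²/4 = 4.695e-06 m².
Convert: Depth limit h_lim = 0.08191 mm = 8.191e-05 m.
Expressed in SI base units: W = 32.04 N, H = 1.118e+09 Pa, K = 3.930e-05.
Limit volume V_lim = h_lim·A = 8.191e-05 · 4.695e-06 = 3.846e-10 m³.
Sliding life L = V_lim·H/(K·W) = 3.846e-10 · 1.118e+09 / (3.930e-05 · 32.04) = 341.5 m.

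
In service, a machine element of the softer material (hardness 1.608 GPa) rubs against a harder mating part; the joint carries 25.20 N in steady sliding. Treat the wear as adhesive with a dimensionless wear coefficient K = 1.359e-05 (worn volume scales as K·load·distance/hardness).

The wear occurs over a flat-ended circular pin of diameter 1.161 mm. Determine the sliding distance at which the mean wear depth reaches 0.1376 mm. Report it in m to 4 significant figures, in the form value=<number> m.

All working math holds full float precision — the intermediates are printed rounded. Rounded just once, at four significant digits.
Convert: Hardness H = 1.608 GPa = 1.608e+09 Pa.
Convert: Pin diameter d = 1.161 mm = 0.001161 m. Contact area A = π·d²/4 = π·(0.001161 m)²/4 = 1.059e-06 m².
Convert: Depth limit h_lim = 0.1376 mm = 1.376e-04 m.
Expressed in SI base units: W = 25.20 N, H = 1.608e+09 Pa, K = 1.359e-05.
Allowed volume V_lim = h_lim·A = 1.376e-04 · 1.059e-06 = 1.457e-10 m³.
Thus life L = V_lim·H/(K·W) = 1.457e-10 · 1.608e+09 / (1.359e-05 · 25.20) = 684.0 m.

value=684.0 m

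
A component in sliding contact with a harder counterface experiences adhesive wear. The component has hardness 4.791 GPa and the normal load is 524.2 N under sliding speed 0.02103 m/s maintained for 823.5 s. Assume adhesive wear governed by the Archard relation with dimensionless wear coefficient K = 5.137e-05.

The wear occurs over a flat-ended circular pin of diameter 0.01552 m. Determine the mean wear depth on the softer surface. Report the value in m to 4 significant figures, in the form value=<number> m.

value=5.145e-07 m

The computation maintains full float precision; printed values are rounded. Rounded just once to 4 significant figures.
Convert: Total distance L = v·t = 0.02103 m/s × 823.5 s = 17.32 m.
Convert: Hardness H = 4.791 GPa = 4.791e+09 Pa.
Convert: Contact area A = π·d²/4 = π·(0.01552 m)²/4 = 1.892e-04 m².
In SI base units: W = 524.2 N, H = 4.791e+09 Pa, K = 5.137e-05.
Archard volume V = K·W·L/H = 5.137e-05 · 524.2 · 17.32 / 4.791e+09 = 9.734e-11 m³.
Mean wear depth h = V/A = 9.734e-11 / 1.892e-04 = 5.145e-07 m.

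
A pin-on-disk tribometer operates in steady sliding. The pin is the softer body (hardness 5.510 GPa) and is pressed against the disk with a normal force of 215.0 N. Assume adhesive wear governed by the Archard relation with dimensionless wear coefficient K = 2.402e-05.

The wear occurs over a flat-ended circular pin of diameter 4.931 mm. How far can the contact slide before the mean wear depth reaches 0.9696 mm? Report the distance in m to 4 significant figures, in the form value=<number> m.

value=1.976e+04 m

Each operation carries full float precision — intermediate values are printed rounded; a single final rounding, at four significant figures.
Hardness H = 5.510 GPa = 5.510e+09 Pa.
Pin diameter d = 4.931 mm = 0.004931 m. Contact area A = π·d²/4 = π·(0.004931 m)²/4 = 1.910e-05 m².
Depth limit h_lim = 0.9696 mm = 9.696e-04 m.
As SI base values: W = 215.0 N, H = 5.510e+09 Pa, K = 2.402e-05.
At the depth limit, V_lim = h_lim·A = 9.696e-04 · 1.910e-05 = 1.852e-08 m³.
Sliding life L = V_lim·H/(K·W) = 1.852e-08 · 5.510e+09 / (2.402e-05 · 215.0) = 1.976e+04 m.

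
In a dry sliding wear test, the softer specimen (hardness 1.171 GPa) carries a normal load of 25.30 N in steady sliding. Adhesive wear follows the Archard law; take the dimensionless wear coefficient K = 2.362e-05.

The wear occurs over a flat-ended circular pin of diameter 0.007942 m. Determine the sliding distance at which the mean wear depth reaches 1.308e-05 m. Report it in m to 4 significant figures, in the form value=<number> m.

The computation holds full precision; intermediates are shown rounded — one final rounding, at 4 significant figures.
Hardness H = 1.171 GPa = 1.171e+09 Pa.
Contact area A = π·d²/4 = π·(0.007942 m)²/4 = 4.954e-05 m².
Collected in SI base units: W = 25.30 N, H = 1.171e+09 Pa, K = 2.362e-05.
Wearable volume V_lim = h_lim·A = 1.308e-05 · 4.954e-05 = 6.480e-10 m³.
Inverting, life L = V_lim·H/(K·W) = 6.480e-10 · 1.171e+09 / (2.362e-05 · 25.30) = 1270 m.

value=1270 m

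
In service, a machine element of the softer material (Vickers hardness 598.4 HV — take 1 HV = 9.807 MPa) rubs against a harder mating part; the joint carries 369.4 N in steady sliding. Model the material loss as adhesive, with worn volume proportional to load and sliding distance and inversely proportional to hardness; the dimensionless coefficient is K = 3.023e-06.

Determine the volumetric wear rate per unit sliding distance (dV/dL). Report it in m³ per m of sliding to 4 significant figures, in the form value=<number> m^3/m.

value=1.903e-13 m^3/m

Intermediates are displayed rounded — each operation runs at full precision — one final rounding to 4 significant figures.
Convert: Hardness H = 598.4 HV × 9.807 MPa/HV = 5869 MPa = 5.869e+09 Pa.
In SI base units: W = 369.4 N, H = 5.869e+09 Pa, K = 3.023e-06.
Rate of wear dV/dL = K·W/H, so: 3.023e-06 · 369.4 / 5.869e+09 = 1.903e-13 m³/m.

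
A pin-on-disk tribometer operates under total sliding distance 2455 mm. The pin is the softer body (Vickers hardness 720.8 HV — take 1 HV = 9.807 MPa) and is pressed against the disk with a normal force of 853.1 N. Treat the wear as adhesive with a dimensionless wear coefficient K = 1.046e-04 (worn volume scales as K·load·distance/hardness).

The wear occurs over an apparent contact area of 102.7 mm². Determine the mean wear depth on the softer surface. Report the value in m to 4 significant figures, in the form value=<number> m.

value=3.018e-07 m

Shown intermediates are rounded — each operation holds exact precision; one last rounding to four significant figures.
Convert: Distance covered L = 2455 mm = 2.455 m.
Convert: Hardness H = 720.8 HV × 9.807 MPa/HV = 7069 MPa = 7.069e+09 Pa.
Convert: Contact area A = 102.7 mm² = 1.027e-04 m².
In SI base units, W = 853.1 N, H = 7.069e+09 Pa, K = 1.046e-04.
Volume removed: V = K·W·L/H = 1.046e-04 · 853.1 · 2.455 / 7.069e+09 = 3.099e-11 m³.
Mean depth h = V/A = 3.099e-11 / 1.027e-04 = 3.018e-07 m.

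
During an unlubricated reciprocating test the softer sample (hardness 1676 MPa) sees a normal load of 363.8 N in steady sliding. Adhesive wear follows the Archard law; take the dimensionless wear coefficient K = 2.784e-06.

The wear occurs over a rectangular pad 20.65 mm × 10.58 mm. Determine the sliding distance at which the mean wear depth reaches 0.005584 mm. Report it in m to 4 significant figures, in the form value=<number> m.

Each operation runs at full precision; intermediate values are printed rounded; one last rounding: 4 significant digits.
Convert: Hardness H = 1676 MPa = 1.676e+09 Pa.
Convert: Pad sides 20.65 mm × 10.58 mm = 0.02065 m × 0.01058 m. Contact area A = 0.02065 m × 0.01058 m = 2.185e-04 m².
Convert: Depth limit h_lim = 0.005584 mm = 5.584e-06 m.
Working in SI base units: W = 363.8 N, H = 1.676e+09 Pa, K = 2.784e-06.
At the depth limit, V_lim = h_lim·A = 5.584e-06 · 2.185e-04 = 1.220e-09 m³.
So the life L = V_lim·H/(K·W) = 1.220e-09 · 1.676e+09 / (2.784e-06 · 363.8) = 2019 m.

value=2019 m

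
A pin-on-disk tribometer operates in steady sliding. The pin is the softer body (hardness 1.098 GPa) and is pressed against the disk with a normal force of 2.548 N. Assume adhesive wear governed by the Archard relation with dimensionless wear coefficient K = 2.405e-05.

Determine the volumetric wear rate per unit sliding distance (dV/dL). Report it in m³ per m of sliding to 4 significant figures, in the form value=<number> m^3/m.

value=5.581e-14 m^3/m

Every step holds exact precision — quoted intermediates are rounded, and rounded once at the end, at four significant digits.
Convert: Hardness H = 1.098 GPa = 1.098e+09 Pa.
Working in SI base units: W = 2.548 N, H = 1.098e+09 Pa, K = 2.405e-05.
The wear rate dV/dL = K·W/H, so: 2.405e-05 · 2.548 / 1.098e+09 = 5.581e-14 m³/m.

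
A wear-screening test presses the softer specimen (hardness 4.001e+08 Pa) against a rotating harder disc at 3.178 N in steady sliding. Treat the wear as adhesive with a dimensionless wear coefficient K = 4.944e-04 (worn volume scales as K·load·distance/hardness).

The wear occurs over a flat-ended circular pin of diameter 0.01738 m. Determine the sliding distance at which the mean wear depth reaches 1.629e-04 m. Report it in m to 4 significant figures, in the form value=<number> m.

All arithmetic runs at exact precision, and intermediate values are shown rounded; rounded just once, at four significant figures.
Convert: Contact area A = π·d²/4 = π·(0.01738 m)²/4 = 2.372e-04 m².
Working in SI base units: W = 3.178 N, H = 4.001e+08 Pa, K = 4.944e-04.
Limit volume V_lim = h_lim·A = 1.629e-04 · 2.372e-04 = 3.865e-08 m³.
Sliding life L = V_lim·H/(K·W) = 3.865e-08 · 4.001e+08 / (4.944e-04 · 3.178) = 9841 m.

value=9841 m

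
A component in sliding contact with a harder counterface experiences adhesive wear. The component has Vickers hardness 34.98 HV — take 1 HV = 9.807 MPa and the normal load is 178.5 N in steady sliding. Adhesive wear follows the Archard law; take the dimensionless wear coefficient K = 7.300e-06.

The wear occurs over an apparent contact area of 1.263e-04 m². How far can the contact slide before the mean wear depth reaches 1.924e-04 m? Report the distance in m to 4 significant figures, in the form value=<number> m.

value=6397 m

Each operation carries full precision; intermediates are shown rounded, and rounded just once: four significant digits.
Hardness H = 34.98 HV × 9.807 MPa/HV = 343.0 MPa = 3.430e+08 Pa.
Working in SI base units: W = 178.5 N, H = 3.430e+08 Pa, K = 7.300e-06.
Wearable volume V_lim = h_lim·A = 1.924e-04 · 1.263e-04 = 2.430e-08 m³.
Thus life L = V_lim·H/(K·W) = 2.430e-08 · 3.430e+08 / (7.300e-06 · 178.5) = 6397 m.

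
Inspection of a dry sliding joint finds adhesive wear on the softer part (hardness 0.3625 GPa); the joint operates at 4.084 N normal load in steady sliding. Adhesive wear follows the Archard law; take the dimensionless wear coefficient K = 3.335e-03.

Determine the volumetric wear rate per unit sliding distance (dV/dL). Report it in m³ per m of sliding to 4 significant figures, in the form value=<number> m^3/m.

value=3.757e-11 m^3/m

Every step maintains full float precision, and displayed values are rounded, and one final rounding, at 4 significant figures.
Hardness H = 0.3625 GPa = 3.625e+08 Pa.
Working in SI base units: W = 4.084 N, H = 3.625e+08 Pa, K = 3.335e-03.
The wear rate dV/dL = K·W/H (no L dependence): 3.335e-03 · 4.084 / 3.625e+08 = 3.757e-11 m³/m.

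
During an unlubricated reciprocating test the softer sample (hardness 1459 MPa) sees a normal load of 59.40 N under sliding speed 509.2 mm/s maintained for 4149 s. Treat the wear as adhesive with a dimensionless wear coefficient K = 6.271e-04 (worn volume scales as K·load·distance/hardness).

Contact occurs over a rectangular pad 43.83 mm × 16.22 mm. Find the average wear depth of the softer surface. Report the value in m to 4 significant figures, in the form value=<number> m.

value=7.587e-05 m

Intermediates appear rounded, and the computation keeps full float precision — a lone final rounding to 4 significant digits.
Convert: Sliding speed v = 509.2 mm/s = 0.5092 m/s. Total distance L = v·t = 0.5092 m/s × 4149 s = 2113 m.
Convert: Hardness H = 1459 MPa = 1.459e+09 Pa.
Convert: Pad sides 43.83 mm × 16.22 mm = 0.04383 m × 0.01622 m. Contact area A = 0.04383 m × 0.01622 m = 7.109e-04 m².
Collected in SI base units: W = 59.40 N, H = 1.459e+09 Pa, K = 6.271e-04.
The Archard volume V = K·W·L/H = 6.271e-04 · 59.40 · 2113 / 1.459e+09 = 5.394e-08 m³.
Wear depth h = V/A = 5.394e-08 / 7.109e-04 = 7.587e-05 m.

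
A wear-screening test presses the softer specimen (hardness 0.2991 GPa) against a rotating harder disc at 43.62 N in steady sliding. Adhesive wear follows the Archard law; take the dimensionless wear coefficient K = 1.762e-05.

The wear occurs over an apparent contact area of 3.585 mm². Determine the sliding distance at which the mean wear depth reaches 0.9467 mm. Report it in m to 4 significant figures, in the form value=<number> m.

value=1321 m

Displayed values are rounded — every step runs at full float precision, and rounded once at the end, at four significant figures.
Hardness H = 0.2991 GPa = 2.991e+08 Pa.
Contact area A = 3.585 mm² = 3.585e-06 m².
Depth limit h_lim = 0.9467 mm = 9.467e-04 m.
Restated in SI base units: W = 43.62 N, H = 2.991e+08 Pa, K = 1.762e-05.
Wearable volume V_lim = h_lim·A = 9.467e-04 · 3.585e-06 = 3.394e-09 m³.
Inverting, life L = V_lim·H/(K·W) = 3.394e-09 · 2.991e+08 / (1.762e-05 · 43.62) = 1321 m.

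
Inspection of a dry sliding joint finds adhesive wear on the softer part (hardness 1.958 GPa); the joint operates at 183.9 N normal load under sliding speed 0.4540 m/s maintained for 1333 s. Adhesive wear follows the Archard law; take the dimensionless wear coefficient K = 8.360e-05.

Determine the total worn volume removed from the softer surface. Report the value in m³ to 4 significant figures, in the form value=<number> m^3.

Quoted intermediates are rounded. Each operation keeps exact precision — one final rounding to 4 significant digits.
Convert: Distance L = v·t = 0.4540 m/s × 1333 s = 605.2 m.
Convert: Hardness H = 1.958 GPa = 1.958e+09 Pa.
In SI base units, W = 183.9 N, H = 1.958e+09 Pa, K = 8.360e-05.
Worn volume V = K·W·L/H = 8.360e-05 · 183.9 · 605.2 / 1.958e+09 = 4.752e-09 m³.

value=4.752e-09 m^3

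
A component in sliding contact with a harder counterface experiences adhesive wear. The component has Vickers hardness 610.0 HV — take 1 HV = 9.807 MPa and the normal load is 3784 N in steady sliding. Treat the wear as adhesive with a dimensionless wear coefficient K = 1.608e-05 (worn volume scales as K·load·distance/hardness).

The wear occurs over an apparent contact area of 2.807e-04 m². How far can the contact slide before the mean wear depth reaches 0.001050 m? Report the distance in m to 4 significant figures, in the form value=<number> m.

Intermediates are printed rounded. All working math keeps exact precision; one final rounding, at 4 significant figures.
Convert: Hardness H = 610.0 HV × 9.807 MPa/HV = 5982 MPa = 5.982e+09 Pa.
Collected in SI base units: W = 3784 N, H = 5.982e+09 Pa, K = 1.608e-05.
At the depth limit, V_lim = h_lim·A = 0.001050 · 2.807e-04 = 2.947e-07 m³.
Thus life L = V_lim·H/(K·W) = 2.947e-07 · 5.982e+09 / (1.608e-05 · 3784) = 2.898e+04 m.

value=2.898e+04 m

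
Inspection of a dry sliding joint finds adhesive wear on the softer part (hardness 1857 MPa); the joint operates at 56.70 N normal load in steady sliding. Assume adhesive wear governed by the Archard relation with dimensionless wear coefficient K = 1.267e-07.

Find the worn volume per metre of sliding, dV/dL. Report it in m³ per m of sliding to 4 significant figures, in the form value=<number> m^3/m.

value=3.869e-15 m^3/m

Intermediate values are printed rounded, and each operation maintains full float precision, and a lone final rounding, at four significant digits.
Convert: Hardness H = 1857 MPa = 1.857e+09 Pa.
Restated in SI base units: W = 56.70 N, H = 1.857e+09 Pa, K = 1.267e-07.
The wear rate dV/dL = K·W/H (independent of L): 1.267e-07 · 56.70 / 1.857e+09 = 3.869e-15 m³/m.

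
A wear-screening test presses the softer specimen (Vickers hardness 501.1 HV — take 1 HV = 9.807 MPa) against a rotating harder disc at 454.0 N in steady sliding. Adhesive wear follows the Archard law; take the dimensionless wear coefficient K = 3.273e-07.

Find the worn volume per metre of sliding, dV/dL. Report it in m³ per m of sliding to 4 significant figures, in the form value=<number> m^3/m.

All working math keeps exact precision; intermediate values appear rounded; a lone final rounding: 4 significant figures.
Convert: Hardness H = 501.1 HV × 9.807 MPa/HV = 4914 MPa = 4.914e+09 Pa.
Collected in SI base units: W = 454.0 N, H = 4.914e+09 Pa, K = 3.273e-07.
The wear rate dV/dL = K·W/H (no L dependence): 3.273e-07 · 454.0 / 4.914e+09 = 3.024e-14 m³/m.

value=3.024e-14 m^3/m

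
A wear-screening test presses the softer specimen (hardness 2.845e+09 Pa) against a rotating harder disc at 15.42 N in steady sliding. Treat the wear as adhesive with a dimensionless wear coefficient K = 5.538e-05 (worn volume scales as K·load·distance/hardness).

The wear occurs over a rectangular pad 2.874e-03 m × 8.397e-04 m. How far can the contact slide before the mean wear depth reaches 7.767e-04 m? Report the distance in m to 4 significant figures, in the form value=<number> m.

All working math maintains exact precision — printed values are rounded — rounded just once: 4 significant figures.
Convert: Contact area A = 2.874e-03 m × 8.397e-04 m = 2.413e-06 m².
In SI base units: W = 15.42 N, H = 2.845e+09 Pa, K = 5.538e-05.
At the depth limit, V_lim = h_lim·A = 7.767e-04 · 2.413e-06 = 1.874e-09 m³.
So the life L = V_lim·H/(K·W) = 1.874e-09 · 2.845e+09 / (5.538e-05 · 15.42) = 6245 m.

value=6245 m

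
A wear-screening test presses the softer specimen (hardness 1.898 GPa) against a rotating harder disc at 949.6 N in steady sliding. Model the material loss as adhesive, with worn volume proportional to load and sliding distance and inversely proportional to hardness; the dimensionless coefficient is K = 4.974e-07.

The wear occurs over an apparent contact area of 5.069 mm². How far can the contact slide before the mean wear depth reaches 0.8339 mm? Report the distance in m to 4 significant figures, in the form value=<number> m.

value=1.699e+04 m

The computation keeps full float precision — shown intermediates are rounded. Rounded once at the end to 4 significant figures.
Hardness H = 1.898 GPa = 1.898e+09 Pa.
Contact area A = 5.069 mm² = 5.069e-06 m².
Depth limit h_lim = 0.8339 mm = 8.339e-04 m.
In SI base units, W = 949.6 N, H = 1.898e+09 Pa, K = 4.974e-07.
Limit volume V_lim = h_lim·A = 8.339e-04 · 5.069e-06 = 4.227e-09 m³.
Sliding life L = V_lim·H/(K·W) = 4.227e-09 · 1.898e+09 / (4.974e-07 · 949.6) = 1.699e+04 m.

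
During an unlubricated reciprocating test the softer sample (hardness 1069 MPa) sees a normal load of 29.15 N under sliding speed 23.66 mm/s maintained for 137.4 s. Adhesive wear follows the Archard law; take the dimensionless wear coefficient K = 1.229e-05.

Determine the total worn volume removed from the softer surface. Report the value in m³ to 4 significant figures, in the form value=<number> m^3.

Intermediate values appear rounded — all working math holds exact precision — rounded just once, at four significant figures.
Sliding speed v = 23.66 mm/s = 0.02366 m/s. Sliding distance L = v·t = 0.02366 m/s × 137.4 s = 3.251 m.
Hardness H = 1069 MPa = 1.069e+09 Pa.
Working in SI base units: W = 29.15 N, H = 1.069e+09 Pa, K = 1.229e-05.
Archard volume V = K·W·L/H = 1.229e-05 · 29.15 · 3.251 / 1.069e+09 = 1.089e-12 m³.

value=1.089e-12 m^3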